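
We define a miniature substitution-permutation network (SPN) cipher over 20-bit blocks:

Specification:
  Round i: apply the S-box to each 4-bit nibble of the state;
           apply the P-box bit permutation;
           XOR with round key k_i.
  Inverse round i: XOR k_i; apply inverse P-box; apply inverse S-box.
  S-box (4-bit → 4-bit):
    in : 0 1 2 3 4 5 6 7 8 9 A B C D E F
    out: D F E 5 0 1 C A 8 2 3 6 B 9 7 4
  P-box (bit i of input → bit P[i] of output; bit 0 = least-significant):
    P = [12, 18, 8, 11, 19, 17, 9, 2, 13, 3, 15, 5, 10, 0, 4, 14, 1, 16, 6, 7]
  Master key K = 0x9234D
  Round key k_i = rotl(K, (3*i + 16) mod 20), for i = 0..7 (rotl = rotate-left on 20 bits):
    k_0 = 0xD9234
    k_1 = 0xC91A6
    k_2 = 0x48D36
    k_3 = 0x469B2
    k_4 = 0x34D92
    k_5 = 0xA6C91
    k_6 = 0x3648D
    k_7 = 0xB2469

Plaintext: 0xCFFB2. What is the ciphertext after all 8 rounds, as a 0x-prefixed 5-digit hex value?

0xA8DC7

s_0 = plaintext = 0xCFFB2
s_1 = Round(s_0, k_0) = 0xA19A6
s_2 = Round(s_1, k_1) = 0x7DCBD
s_3 = Round(s_2, k_2) = 0x7F39E
s_4 = Round(s_3, k_3) = 0x3D822
s_5 = Round(s_4, k_4) = 0x502F4
s_6 = Round(s_5, k_5) = 0xAAAAB
s_7 = Round(s_6, k_6) = 0xC4186
s_8 = Round(s_7, k_7) = 0xA8DC7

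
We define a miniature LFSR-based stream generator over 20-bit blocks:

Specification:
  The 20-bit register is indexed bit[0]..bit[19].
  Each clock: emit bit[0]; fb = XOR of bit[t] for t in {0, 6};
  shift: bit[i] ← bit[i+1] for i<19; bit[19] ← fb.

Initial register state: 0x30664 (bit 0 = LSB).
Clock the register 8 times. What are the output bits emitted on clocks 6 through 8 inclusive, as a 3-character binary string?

110

reg_0 = 0x30664
clock 1: out=0, reg = 0x98332
clock 2: out=0, reg = 0x4C199
clock 3: out=1, reg = 0xA60CC
clock 4: out=0, reg = 0xD3066
clock 5: out=0, reg = 0xE9833
clock 6: out=1, reg = 0xF4C19
clock 7: out=1, reg = 0xFA60C
clock 8: out=0, reg = 0x7D306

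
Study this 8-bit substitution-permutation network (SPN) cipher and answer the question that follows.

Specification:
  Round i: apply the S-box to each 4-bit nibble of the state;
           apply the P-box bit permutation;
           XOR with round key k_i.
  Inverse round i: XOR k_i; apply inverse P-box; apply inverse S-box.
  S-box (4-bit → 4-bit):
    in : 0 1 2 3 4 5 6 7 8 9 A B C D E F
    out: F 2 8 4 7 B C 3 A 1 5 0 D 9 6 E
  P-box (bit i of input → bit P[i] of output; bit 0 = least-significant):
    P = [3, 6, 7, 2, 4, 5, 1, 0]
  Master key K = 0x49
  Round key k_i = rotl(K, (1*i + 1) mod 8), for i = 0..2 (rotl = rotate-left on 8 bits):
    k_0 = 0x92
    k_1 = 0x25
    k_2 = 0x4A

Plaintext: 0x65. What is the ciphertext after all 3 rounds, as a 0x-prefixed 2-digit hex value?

s_0 = plaintext = 0x65
s_1 = Round(s_0, k_0) = 0xDD
s_2 = Round(s_1, k_1) = 0x38
s_3 = Round(s_2, k_2) = 0x0C

0x0C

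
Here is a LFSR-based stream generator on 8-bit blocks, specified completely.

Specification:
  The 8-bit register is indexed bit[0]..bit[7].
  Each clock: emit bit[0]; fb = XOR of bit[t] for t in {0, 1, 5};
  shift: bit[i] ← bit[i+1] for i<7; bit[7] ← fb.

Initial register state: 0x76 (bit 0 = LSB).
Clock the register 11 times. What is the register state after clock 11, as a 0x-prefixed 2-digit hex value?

reg_0 = 0x76
clock 1: out=0, reg = 0x3B
clock 2: out=1, reg = 0x9D
clock 3: out=1, reg = 0xCE
clock 4: out=0, reg = 0xE7
clock 5: out=1, reg = 0xF3
clock 6: out=1, reg = 0xF9
clock 7: out=1, reg = 0x7C
clock 8: out=0, reg = 0xBE
clock 9: out=0, reg = 0x5F
clock 10: out=1, reg = 0x2F
clock 11: out=1, reg = 0x97

0x97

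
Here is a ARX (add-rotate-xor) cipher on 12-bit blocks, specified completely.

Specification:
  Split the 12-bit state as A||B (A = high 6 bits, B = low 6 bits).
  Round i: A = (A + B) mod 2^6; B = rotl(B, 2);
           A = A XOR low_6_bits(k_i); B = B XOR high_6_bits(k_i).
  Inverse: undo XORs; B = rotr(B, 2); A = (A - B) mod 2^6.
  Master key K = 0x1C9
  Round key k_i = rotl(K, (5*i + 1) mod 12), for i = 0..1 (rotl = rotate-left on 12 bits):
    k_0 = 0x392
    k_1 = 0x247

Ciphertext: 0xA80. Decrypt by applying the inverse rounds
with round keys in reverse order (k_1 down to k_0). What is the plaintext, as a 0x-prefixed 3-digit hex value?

0x087

s_0 = ciphertext = 0xA80
s_1 = InvRound(s_0, k_1) = 0x6D2
s_2 = InvRound(s_1, k_0) = 0x087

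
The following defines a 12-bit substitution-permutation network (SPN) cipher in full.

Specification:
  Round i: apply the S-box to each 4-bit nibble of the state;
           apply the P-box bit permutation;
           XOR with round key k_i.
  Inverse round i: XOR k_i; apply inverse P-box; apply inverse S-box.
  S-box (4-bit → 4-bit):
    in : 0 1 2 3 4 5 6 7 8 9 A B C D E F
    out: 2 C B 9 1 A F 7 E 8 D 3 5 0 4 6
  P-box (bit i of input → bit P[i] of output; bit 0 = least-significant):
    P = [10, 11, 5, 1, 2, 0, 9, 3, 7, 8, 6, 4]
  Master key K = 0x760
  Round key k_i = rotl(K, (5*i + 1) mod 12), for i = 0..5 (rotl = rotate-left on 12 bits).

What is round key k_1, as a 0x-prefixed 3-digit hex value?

K = 0x760
k_0 = rotl(K, (5*0+1) mod 12) = rotl(K, 1) = 0xEC0
k_1 = rotl(K, (5*1+1) mod 12) = rotl(K, 6) = 0x81D

0x81D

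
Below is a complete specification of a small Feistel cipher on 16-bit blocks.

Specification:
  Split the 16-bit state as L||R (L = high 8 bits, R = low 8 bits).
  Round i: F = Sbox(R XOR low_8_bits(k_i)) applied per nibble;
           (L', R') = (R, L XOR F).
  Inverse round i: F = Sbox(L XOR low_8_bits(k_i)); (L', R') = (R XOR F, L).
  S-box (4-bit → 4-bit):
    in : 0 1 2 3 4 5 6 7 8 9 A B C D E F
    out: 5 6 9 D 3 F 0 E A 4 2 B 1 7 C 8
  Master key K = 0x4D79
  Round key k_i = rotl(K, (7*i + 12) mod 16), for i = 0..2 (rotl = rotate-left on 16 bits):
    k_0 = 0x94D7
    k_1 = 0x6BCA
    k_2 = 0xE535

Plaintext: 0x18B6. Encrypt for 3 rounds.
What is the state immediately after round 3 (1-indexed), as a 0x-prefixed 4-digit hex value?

0xC59B

s_0 = plaintext = 0x18B6
s_1 = Round(s_0, k_0) = 0xB61E
s_2 = Round(s_1, k_1) = 0x1EC5
s_3 = Round(s_2, k_2) = 0xC59B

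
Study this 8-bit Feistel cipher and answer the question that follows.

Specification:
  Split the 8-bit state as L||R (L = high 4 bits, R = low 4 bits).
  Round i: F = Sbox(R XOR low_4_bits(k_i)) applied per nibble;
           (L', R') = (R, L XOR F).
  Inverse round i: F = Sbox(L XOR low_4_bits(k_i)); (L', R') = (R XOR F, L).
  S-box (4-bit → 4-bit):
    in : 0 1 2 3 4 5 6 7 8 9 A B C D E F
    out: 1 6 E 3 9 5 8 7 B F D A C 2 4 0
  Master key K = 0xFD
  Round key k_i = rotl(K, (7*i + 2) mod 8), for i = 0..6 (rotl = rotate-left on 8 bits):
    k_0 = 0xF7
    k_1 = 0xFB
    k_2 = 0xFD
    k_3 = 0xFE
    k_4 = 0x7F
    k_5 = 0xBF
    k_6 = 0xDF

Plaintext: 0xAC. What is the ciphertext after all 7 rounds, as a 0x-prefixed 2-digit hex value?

s_0 = plaintext = 0xAC
s_1 = Round(s_0, k_0) = 0xC0
s_2 = Round(s_1, k_1) = 0x06
s_3 = Round(s_2, k_2) = 0x6A
s_4 = Round(s_3, k_3) = 0xAF
s_5 = Round(s_4, k_4) = 0xFB
s_6 = Round(s_5, k_5) = 0xB6
s_7 = Round(s_6, k_6) = 0x64

0x64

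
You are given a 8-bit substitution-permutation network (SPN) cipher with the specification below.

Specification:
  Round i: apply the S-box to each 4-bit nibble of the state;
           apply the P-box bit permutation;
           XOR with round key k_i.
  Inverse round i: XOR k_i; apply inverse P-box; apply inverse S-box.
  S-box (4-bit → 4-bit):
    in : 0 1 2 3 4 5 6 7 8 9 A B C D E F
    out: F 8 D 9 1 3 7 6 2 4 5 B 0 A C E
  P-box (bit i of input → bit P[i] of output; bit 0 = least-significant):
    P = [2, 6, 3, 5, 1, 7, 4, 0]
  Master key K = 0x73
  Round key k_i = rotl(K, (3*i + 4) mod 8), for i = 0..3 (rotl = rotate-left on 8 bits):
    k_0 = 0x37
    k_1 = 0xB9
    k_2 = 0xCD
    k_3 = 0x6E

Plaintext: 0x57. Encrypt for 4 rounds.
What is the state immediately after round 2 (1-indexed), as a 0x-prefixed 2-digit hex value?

s_0 = plaintext = 0x57
s_1 = Round(s_0, k_0) = 0xFD
s_2 = Round(s_1, k_1) = 0x48
s_3 = Round(s_2, k_2) = 0x8F
s_4 = Round(s_3, k_3) = 0x86

0x48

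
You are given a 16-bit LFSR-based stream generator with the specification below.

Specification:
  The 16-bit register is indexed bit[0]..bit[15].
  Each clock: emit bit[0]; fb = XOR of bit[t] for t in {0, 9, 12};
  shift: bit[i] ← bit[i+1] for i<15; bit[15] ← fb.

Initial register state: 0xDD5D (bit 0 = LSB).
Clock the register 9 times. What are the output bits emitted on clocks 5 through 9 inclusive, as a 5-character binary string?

reg_0 = 0xDD5D
clock 1: out=1, reg = 0x6EAE
clock 2: out=0, reg = 0xB757
clock 3: out=1, reg = 0xDBAB
clock 4: out=1, reg = 0xEDD5
clock 5: out=1, reg = 0xF6EA
clock 6: out=0, reg = 0x7B75
clock 7: out=1, reg = 0xBDBA
clock 8: out=0, reg = 0xDEDD
clock 9: out=1, reg = 0xEF6E

10101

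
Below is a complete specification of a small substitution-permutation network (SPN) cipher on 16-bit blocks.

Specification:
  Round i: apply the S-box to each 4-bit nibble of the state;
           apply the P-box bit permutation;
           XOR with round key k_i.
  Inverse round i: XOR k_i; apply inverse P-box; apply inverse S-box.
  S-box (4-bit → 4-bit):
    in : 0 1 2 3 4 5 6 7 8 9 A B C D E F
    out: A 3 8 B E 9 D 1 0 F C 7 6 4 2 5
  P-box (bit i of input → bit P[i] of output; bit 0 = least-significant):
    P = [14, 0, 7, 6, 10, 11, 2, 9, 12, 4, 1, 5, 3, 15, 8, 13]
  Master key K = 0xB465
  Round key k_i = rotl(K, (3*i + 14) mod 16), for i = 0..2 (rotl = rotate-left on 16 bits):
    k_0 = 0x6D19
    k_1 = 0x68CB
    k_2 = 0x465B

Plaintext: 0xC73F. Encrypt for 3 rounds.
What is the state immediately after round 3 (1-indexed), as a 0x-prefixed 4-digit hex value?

0x359B

s_0 = plaintext = 0xC73F
s_1 = Round(s_0, k_0) = 0xB299
s_2 = Round(s_1, k_1) = 0xA726
s_3 = Round(s_2, k_2) = 0x359B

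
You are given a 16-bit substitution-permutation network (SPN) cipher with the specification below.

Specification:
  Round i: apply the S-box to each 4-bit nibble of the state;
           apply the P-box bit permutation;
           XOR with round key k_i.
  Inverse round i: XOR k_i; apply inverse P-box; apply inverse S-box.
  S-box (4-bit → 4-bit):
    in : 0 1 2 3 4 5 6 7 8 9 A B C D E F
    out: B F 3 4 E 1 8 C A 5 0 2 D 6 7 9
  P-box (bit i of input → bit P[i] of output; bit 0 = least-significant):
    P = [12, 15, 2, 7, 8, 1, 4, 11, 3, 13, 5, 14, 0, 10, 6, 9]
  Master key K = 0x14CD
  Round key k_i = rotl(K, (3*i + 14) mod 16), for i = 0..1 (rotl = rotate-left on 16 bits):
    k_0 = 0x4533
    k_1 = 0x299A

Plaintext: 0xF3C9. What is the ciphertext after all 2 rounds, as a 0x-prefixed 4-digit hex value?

s_0 = plaintext = 0xF3C9
s_1 = Round(s_0, k_0) = 0x5E06
s_2 = Round(s_1, k_1) = 0x0031

0x0031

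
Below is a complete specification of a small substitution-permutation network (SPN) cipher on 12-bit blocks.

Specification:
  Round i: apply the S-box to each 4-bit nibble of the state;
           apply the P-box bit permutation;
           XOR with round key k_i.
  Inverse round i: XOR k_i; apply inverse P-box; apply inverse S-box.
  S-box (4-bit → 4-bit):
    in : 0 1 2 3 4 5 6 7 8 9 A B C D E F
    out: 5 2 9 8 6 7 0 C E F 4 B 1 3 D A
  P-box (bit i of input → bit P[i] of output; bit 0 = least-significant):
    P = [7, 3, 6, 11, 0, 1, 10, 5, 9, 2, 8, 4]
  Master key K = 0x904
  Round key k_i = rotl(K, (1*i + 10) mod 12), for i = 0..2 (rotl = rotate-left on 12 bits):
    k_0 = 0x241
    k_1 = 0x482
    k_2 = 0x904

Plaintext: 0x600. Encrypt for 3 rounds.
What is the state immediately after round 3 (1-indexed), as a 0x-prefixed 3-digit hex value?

s_0 = plaintext = 0x600
s_1 = Round(s_0, k_0) = 0x680
s_2 = Round(s_1, k_1) = 0x060
s_3 = Round(s_2, k_2) = 0xAC4

0xAC4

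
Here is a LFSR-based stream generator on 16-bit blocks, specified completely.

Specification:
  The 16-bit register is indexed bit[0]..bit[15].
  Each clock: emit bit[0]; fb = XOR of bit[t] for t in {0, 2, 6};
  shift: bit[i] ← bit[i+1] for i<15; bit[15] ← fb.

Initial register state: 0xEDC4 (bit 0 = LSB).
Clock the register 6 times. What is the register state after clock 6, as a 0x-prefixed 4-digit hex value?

reg_0 = 0xEDC4
clock 1: out=0, reg = 0x76E2
clock 2: out=0, reg = 0xBB71
clock 3: out=1, reg = 0x5DB8
clock 4: out=0, reg = 0x2EDC
clock 5: out=0, reg = 0x176E
clock 6: out=0, reg = 0x0BB7

0x0BB7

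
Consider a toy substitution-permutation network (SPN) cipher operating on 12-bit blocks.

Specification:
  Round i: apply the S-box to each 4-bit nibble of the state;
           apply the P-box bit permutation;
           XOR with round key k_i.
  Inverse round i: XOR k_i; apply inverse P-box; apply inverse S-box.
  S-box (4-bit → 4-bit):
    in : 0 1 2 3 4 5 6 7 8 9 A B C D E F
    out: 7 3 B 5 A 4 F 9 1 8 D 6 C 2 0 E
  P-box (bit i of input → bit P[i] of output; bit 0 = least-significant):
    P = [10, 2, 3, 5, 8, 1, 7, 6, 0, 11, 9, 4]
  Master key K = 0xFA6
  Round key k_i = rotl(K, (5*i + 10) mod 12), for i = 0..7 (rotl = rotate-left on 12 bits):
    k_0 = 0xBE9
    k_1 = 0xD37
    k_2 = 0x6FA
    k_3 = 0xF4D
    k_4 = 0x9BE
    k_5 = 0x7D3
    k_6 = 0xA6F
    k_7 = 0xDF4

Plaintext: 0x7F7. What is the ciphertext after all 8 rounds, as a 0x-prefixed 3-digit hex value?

0x0E0

s_0 = plaintext = 0x7F7
s_1 = Round(s_0, k_0) = 0xF1A
s_2 = Round(s_1, k_1) = 0x20D
s_3 = Round(s_2, k_2) = 0xF6D
s_4 = Round(s_3, k_3) = 0x49B
s_5 = Round(s_4, k_4) = 0x1E2
s_6 = Round(s_5, k_5) = 0xBF6
s_7 = Round(s_6, k_6) = 0x481
s_8 = Round(s_7, k_7) = 0x0E0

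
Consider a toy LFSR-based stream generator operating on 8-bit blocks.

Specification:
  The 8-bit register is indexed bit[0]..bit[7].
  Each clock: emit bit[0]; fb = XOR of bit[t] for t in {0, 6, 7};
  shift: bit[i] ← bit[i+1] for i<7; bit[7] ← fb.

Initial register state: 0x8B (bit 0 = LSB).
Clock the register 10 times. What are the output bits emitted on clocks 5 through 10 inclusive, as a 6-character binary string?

reg_0 = 0x8B
clock 1: out=1, reg = 0x45
clock 2: out=1, reg = 0x22
clock 3: out=0, reg = 0x11
clock 4: out=1, reg = 0x88
clock 5: out=0, reg = 0xC4
clock 6: out=0, reg = 0x62
clock 7: out=0, reg = 0xB1
clock 8: out=1, reg = 0x58
clock 9: out=0, reg = 0xAC
clock 10: out=0, reg = 0xD6

000100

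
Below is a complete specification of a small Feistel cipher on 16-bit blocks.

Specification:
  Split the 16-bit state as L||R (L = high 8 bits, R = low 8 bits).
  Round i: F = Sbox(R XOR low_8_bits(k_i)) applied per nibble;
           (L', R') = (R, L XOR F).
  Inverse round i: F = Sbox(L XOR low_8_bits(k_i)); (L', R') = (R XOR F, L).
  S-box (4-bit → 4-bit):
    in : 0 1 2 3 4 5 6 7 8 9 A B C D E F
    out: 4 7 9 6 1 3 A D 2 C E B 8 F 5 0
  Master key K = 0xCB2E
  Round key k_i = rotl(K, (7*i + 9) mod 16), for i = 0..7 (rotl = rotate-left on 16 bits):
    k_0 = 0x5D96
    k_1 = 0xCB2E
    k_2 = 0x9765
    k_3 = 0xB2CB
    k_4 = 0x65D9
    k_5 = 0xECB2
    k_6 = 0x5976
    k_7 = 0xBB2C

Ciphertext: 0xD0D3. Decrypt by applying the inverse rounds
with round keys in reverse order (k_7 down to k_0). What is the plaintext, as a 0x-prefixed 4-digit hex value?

s_0 = ciphertext = 0xD0D3
s_1 = InvRound(s_0, k_7) = 0xDBD0
s_2 = InvRound(s_1, k_6) = 0x3FDB
s_3 = InvRound(s_2, k_5) = 0xF43F
s_4 = InvRound(s_3, k_4) = 0xA0F4
s_5 = InvRound(s_4, k_3) = 0x5FA0
s_6 = InvRound(s_5, k_2) = 0xCE5F
s_7 = InvRound(s_6, k_1) = 0x0BCE
s_8 = InvRound(s_7, k_0) = 0x010B

0x010B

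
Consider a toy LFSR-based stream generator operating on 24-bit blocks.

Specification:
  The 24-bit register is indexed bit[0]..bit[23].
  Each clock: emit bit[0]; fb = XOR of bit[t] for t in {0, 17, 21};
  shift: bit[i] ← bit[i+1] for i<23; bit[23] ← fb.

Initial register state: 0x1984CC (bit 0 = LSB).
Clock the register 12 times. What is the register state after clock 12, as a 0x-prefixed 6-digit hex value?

reg_0 = 0x1984CC
clock 1: out=0, reg = 0x0CC266
clock 2: out=0, reg = 0x066133
clock 3: out=1, reg = 0x033099
clock 4: out=1, reg = 0x01984C
clock 5: out=0, reg = 0x00CC26
clock 6: out=0, reg = 0x006613
clock 7: out=1, reg = 0x803309
clock 8: out=1, reg = 0xC01984
clock 9: out=0, reg = 0x600CC2
clock 10: out=0, reg = 0xB00661
clock 11: out=1, reg = 0x580330
clock 12: out=0, reg = 0x2C0198

0x2C0198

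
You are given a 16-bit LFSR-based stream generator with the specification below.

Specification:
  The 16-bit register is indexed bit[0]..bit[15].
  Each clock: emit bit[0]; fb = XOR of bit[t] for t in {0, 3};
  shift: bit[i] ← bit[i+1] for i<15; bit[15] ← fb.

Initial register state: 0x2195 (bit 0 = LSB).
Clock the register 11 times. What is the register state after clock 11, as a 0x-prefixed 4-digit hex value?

0xB4E4

reg_0 = 0x2195
clock 1: out=1, reg = 0x90CA
clock 2: out=0, reg = 0xC865
clock 3: out=1, reg = 0xE432
clock 4: out=0, reg = 0x7219
clock 5: out=1, reg = 0x390C
clock 6: out=0, reg = 0x9C86
clock 7: out=0, reg = 0x4E43
clock 8: out=1, reg = 0xA721
clock 9: out=1, reg = 0xD390
clock 10: out=0, reg = 0x69C8
clock 11: out=0, reg = 0xB4E4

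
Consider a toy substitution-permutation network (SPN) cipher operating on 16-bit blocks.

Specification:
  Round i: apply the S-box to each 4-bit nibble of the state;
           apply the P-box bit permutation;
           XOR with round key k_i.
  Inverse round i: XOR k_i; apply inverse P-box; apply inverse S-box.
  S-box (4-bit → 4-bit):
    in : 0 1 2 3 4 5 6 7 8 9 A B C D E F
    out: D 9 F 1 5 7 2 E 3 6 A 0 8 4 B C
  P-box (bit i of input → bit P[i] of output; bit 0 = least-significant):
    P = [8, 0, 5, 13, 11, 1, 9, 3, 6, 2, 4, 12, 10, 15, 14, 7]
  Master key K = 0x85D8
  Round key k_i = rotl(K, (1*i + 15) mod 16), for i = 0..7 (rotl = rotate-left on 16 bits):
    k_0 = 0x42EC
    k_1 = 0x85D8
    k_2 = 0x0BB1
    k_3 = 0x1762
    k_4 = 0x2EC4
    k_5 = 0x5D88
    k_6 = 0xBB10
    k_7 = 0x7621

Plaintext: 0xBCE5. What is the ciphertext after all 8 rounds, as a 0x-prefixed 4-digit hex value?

0xFBFF

s_0 = plaintext = 0xBCE5
s_1 = Round(s_0, k_0) = 0x5BC7
s_2 = Round(s_1, k_1) = 0x61F1
s_3 = Round(s_2, k_2) = 0xB8F9
s_4 = Round(s_3, k_3) = 0x150F
s_5 = Round(s_4, k_4) = 0x0038
s_6 = Round(s_5, k_5) = 0x0059
s_7 = Round(s_6, k_6) = 0xE5E3
s_8 = Round(s_7, k_7) = 0xFBFF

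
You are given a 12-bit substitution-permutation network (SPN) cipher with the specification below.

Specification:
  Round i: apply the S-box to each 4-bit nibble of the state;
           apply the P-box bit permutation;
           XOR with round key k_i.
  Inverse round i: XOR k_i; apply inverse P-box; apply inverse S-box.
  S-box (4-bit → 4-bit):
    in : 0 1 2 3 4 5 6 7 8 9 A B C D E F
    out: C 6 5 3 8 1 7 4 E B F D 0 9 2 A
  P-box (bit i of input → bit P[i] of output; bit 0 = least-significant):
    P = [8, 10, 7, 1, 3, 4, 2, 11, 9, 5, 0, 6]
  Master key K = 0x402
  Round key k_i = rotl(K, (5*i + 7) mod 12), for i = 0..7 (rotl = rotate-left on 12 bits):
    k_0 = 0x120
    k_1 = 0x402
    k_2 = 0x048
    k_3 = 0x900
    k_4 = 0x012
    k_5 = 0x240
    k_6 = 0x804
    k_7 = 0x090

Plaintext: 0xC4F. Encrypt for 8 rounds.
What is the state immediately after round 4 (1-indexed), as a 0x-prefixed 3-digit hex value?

0x442

s_0 = plaintext = 0xC4F
s_1 = Round(s_0, k_0) = 0xD22
s_2 = Round(s_1, k_1) = 0x7CE
s_3 = Round(s_2, k_2) = 0x449
s_4 = Round(s_3, k_3) = 0x442
s_5 = Round(s_4, k_4) = 0x9D2
s_6 = Round(s_5, k_5) = 0x9A8
s_7 = Round(s_6, k_6) = 0x6FA
s_8 = Round(s_7, k_7) = 0xF23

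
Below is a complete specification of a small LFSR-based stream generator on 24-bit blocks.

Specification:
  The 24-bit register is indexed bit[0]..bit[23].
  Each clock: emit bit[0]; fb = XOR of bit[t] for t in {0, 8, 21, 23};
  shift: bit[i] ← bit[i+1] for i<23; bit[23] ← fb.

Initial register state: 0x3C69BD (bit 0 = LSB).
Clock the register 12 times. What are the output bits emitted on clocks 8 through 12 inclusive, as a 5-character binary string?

11001

reg_0 = 0x3C69BD
clock 1: out=1, reg = 0x9E34DE
clock 2: out=0, reg = 0xCF1A6F
clock 3: out=1, reg = 0x678D37
clock 4: out=1, reg = 0xB3C69B
clock 5: out=1, reg = 0xD9E34D
clock 6: out=1, reg = 0xECF1A6
clock 7: out=0, reg = 0xF678D3
clock 8: out=1, reg = 0xFB3C69
clock 9: out=1, reg = 0xFD9E34
clock 10: out=0, reg = 0x7ECF1A
clock 11: out=0, reg = 0x3F678D
clock 12: out=1, reg = 0x9FB3C6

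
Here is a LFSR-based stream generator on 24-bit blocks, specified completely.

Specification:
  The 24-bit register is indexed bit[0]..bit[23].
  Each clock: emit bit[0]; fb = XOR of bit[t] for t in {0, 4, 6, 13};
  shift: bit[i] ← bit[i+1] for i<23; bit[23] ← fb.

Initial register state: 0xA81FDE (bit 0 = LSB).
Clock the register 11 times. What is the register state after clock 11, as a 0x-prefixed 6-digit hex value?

reg_0 = 0xA81FDE
clock 1: out=0, reg = 0x540FEF
clock 2: out=1, reg = 0x2A07F7
clock 3: out=1, reg = 0x9503FB
clock 4: out=1, reg = 0xCA81FD
clock 5: out=1, reg = 0xE540FE
clock 6: out=0, reg = 0x72A07F
clock 7: out=1, reg = 0x39503F
clock 8: out=1, reg = 0x1CA81F
clock 9: out=1, reg = 0x8E540F
clock 10: out=1, reg = 0xC72A07
clock 11: out=1, reg = 0x639503

0x639503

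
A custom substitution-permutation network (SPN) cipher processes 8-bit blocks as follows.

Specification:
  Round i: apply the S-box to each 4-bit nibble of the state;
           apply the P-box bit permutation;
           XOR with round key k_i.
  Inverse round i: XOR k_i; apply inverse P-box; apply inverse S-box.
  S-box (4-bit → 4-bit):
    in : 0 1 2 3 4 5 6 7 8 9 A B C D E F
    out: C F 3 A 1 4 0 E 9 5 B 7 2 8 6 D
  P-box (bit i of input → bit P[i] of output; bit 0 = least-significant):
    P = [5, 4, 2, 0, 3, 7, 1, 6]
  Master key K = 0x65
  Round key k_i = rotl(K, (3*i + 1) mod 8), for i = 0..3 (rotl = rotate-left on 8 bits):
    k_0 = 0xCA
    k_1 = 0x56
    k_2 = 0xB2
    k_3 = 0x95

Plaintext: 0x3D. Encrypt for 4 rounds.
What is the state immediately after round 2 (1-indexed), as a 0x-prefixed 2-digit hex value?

0x20

s_0 = plaintext = 0x3D
s_1 = Round(s_0, k_0) = 0x0B
s_2 = Round(s_1, k_1) = 0x20
s_3 = Round(s_2, k_2) = 0x3F
s_4 = Round(s_3, k_3) = 0x70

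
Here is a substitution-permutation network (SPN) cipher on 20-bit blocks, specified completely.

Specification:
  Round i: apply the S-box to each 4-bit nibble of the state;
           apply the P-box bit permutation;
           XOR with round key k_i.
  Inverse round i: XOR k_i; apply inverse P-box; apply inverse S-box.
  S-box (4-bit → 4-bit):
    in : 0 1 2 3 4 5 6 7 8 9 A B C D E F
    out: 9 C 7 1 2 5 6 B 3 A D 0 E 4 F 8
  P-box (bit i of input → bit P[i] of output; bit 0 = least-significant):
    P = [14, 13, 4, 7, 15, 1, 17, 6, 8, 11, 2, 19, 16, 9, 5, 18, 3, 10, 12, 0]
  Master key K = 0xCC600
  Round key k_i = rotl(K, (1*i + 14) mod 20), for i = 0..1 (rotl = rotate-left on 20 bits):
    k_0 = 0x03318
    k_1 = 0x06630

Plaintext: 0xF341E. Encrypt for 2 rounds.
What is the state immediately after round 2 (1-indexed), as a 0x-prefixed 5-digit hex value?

s_0 = plaintext = 0xF341E
s_1 = Round(s_0, k_0) = 0x35BC9
s_2 = Round(s_1, k_1) = 0x346DA

0x346DA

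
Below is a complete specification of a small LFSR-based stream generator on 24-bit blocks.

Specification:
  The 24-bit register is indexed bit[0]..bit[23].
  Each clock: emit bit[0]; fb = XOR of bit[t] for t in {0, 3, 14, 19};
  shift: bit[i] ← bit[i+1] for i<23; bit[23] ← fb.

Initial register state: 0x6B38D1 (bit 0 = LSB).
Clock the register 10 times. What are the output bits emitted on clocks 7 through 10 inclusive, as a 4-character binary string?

reg_0 = 0x6B38D1
clock 1: out=1, reg = 0x359C68
clock 2: out=0, reg = 0x9ACE34
clock 3: out=0, reg = 0x4D671A
clock 4: out=0, reg = 0xA6B38D
clock 5: out=1, reg = 0x5359C6
clock 6: out=0, reg = 0xA9ACE3
clock 7: out=1, reg = 0x54D671
clock 8: out=1, reg = 0x2A6B38
clock 9: out=0, reg = 0x95359C
clock 10: out=0, reg = 0xCA9ACE

1100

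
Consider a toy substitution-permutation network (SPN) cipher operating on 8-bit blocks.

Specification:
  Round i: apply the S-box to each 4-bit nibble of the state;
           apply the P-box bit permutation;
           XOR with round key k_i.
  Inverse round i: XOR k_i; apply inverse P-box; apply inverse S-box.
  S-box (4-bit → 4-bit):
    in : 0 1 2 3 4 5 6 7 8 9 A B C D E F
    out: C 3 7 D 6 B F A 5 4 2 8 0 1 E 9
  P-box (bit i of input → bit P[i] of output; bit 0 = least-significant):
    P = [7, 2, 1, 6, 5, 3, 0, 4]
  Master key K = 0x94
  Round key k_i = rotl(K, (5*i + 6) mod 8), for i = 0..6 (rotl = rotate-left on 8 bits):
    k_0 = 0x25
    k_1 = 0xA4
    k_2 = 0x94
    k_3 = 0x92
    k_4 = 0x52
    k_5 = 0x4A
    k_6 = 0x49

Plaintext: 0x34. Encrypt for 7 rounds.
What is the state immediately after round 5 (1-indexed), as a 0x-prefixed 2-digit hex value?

0x27

s_0 = plaintext = 0x34
s_1 = Round(s_0, k_0) = 0x12
s_2 = Round(s_1, k_1) = 0x0A
s_3 = Round(s_2, k_2) = 0x81
s_4 = Round(s_3, k_3) = 0x37
s_5 = Round(s_4, k_4) = 0x27
s_6 = Round(s_5, k_5) = 0x27
s_7 = Round(s_6, k_6) = 0x24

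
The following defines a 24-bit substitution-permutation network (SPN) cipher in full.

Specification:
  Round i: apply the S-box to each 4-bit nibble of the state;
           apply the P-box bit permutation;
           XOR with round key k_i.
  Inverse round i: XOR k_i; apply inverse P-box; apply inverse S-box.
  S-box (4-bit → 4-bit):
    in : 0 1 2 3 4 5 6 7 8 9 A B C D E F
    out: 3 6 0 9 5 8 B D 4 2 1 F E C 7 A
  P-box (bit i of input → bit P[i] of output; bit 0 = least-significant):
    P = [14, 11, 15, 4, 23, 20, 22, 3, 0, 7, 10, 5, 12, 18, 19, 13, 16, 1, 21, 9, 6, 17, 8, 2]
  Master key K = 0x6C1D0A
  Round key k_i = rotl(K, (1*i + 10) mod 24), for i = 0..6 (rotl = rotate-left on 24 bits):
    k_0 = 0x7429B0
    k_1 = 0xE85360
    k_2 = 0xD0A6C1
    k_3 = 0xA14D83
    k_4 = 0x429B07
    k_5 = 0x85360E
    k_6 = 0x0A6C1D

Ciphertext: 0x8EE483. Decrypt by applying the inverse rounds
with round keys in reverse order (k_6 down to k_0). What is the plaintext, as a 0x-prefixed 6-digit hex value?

0x594095

s_0 = ciphertext = 0x8EE483
s_1 = InvRound(s_0, k_6) = 0x59993C
s_2 = InvRound(s_1, k_5) = 0x8FCDEC
s_3 = InvRound(s_2, k_4) = 0xA6EB7A
s_4 = InvRound(s_3, k_3) = 0x03FB5D
s_5 = InvRound(s_4, k_2) = 0xCAA1B6
s_6 = InvRound(s_5, k_1) = 0x6C3927
s_7 = InvRound(s_6, k_0) = 0x594095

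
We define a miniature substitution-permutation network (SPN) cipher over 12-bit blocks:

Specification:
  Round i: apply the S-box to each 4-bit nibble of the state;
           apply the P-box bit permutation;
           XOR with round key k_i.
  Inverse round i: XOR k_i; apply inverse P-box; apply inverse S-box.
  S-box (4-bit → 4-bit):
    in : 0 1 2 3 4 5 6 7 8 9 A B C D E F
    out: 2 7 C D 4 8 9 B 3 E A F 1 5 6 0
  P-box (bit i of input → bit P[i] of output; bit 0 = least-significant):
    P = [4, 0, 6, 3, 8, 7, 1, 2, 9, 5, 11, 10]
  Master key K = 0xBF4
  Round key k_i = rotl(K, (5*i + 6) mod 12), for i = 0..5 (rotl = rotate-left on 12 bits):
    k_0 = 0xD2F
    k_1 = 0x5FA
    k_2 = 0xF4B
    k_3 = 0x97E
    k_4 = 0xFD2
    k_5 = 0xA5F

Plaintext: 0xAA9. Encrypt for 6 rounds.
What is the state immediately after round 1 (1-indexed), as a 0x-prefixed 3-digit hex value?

s_0 = plaintext = 0xAA9
s_1 = Round(s_0, k_0) = 0x9C2
s_2 = Round(s_1, k_1) = 0x892
s_3 = Round(s_2, k_2) = 0xDA5
s_4 = Round(s_3, k_3) = 0x3F2
s_5 = Round(s_4, k_4) = 0x19A
s_6 = Round(s_5, k_5) = 0x0F0

0x9C2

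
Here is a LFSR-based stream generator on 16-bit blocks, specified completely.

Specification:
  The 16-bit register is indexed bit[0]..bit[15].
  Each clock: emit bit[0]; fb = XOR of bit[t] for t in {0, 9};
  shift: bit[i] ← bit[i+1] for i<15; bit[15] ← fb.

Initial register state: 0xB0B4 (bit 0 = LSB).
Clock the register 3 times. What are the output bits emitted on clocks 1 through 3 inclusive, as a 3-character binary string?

reg_0 = 0xB0B4
clock 1: out=0, reg = 0x585A
clock 2: out=0, reg = 0x2C2D
clock 3: out=1, reg = 0x9616

001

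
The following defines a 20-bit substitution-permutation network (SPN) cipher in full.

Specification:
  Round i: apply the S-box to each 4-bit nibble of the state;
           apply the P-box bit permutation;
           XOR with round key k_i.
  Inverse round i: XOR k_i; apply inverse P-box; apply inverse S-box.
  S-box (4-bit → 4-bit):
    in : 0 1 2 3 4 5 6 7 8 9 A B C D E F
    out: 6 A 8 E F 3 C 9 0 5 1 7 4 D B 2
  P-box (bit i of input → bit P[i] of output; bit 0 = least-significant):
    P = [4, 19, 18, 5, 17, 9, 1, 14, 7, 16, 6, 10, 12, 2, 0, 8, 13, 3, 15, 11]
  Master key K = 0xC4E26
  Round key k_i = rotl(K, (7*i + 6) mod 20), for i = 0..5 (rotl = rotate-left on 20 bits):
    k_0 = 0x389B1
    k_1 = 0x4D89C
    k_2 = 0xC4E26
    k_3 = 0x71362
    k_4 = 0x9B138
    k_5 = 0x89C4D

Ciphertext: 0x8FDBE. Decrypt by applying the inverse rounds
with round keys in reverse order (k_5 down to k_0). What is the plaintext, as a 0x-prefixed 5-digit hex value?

s_0 = ciphertext = 0x8FDBE
s_1 = InvRound(s_0, k_5) = 0xA6967
s_2 = InvRound(s_1, k_4) = 0x3B0DA
s_3 = InvRound(s_2, k_3) = 0xB2AFD
s_4 = InvRound(s_3, k_2) = 0x5C4D9
s_5 = InvRound(s_4, k_1) = 0x2B388
s_6 = InvRound(s_5, k_0) = 0xE9FF7

0xE9FF7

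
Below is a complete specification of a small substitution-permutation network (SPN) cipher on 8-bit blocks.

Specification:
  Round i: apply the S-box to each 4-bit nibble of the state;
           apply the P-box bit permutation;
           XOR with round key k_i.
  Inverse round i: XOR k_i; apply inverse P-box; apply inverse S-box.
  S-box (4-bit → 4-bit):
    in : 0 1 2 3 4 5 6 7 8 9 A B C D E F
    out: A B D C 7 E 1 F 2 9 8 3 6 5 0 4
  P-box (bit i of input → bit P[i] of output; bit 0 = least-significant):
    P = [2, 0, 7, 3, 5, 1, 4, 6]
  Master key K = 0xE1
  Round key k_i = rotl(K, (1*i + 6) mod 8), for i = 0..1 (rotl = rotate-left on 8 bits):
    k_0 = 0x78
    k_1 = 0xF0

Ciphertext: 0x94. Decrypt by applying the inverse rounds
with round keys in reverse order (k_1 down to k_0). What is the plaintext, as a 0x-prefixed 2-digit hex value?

0x12

s_0 = ciphertext = 0x94
s_1 = InvRound(s_0, k_1) = 0x96
s_2 = InvRound(s_1, k_0) = 0x12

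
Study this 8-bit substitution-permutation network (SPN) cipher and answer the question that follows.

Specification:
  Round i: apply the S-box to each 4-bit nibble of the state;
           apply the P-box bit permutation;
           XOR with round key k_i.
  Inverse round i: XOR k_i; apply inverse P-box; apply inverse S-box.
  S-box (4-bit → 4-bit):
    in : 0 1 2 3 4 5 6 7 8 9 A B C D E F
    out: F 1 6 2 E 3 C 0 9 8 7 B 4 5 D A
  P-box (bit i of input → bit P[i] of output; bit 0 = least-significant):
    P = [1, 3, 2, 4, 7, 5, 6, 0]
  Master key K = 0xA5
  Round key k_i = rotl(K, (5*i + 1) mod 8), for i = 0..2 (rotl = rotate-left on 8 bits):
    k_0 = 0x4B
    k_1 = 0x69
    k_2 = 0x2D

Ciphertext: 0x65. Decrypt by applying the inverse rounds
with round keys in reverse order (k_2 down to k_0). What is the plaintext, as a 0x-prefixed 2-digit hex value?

s_0 = ciphertext = 0x65
s_1 = InvRound(s_0, k_2) = 0xC3
s_2 = InvRound(s_1, k_1) = 0x55
s_3 = InvRound(s_2, k_0) = 0x70

0x70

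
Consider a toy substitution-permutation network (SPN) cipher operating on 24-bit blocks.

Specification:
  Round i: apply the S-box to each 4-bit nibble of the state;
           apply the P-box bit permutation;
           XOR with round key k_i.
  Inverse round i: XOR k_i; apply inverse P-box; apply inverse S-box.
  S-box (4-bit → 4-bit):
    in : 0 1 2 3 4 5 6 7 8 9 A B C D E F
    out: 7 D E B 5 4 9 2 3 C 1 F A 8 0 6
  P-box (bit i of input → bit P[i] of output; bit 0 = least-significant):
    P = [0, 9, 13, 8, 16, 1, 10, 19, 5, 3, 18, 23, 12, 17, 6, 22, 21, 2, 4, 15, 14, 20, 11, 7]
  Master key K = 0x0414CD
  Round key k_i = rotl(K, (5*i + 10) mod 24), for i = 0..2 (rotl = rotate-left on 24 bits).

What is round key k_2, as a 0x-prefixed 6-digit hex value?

0xD0414C

K = 0x0414CD
k_0 = rotl(K, (5*0+10) mod 24) = rotl(K, 10) = 0x533410
k_1 = rotl(K, (5*1+10) mod 24) = rotl(K, 15) = 0x66820A
k_2 = rotl(K, (5*2+10) mod 24) = rotl(K, 20) = 0xD0414C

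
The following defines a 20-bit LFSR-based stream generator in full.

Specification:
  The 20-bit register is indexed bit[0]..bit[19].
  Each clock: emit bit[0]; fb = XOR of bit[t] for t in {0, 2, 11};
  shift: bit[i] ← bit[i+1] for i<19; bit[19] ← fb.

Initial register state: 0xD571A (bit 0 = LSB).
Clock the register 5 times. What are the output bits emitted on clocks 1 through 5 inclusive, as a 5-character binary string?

reg_0 = 0xD571A
clock 1: out=0, reg = 0x6AB8D
clock 2: out=1, reg = 0xB55C6
clock 3: out=0, reg = 0xDAAE3
clock 4: out=1, reg = 0x6D571
clock 5: out=1, reg = 0xB6AB8

01011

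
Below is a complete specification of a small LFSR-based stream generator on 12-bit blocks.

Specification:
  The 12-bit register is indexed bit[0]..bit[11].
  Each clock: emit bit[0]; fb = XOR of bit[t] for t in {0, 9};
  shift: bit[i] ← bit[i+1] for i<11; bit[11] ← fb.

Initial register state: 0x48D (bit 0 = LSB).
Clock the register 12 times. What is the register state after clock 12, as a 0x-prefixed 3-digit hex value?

reg_0 = 0x48D
clock 1: out=1, reg = 0xA46
clock 2: out=0, reg = 0xD23
clock 3: out=1, reg = 0xE91
clock 4: out=1, reg = 0x748
clock 5: out=0, reg = 0xBA4
clock 6: out=0, reg = 0xDD2
clock 7: out=0, reg = 0x6E9
clock 8: out=1, reg = 0x374
clock 9: out=0, reg = 0x9BA
clock 10: out=0, reg = 0x4DD
clock 11: out=1, reg = 0xA6E
clock 12: out=0, reg = 0xD37

0xD37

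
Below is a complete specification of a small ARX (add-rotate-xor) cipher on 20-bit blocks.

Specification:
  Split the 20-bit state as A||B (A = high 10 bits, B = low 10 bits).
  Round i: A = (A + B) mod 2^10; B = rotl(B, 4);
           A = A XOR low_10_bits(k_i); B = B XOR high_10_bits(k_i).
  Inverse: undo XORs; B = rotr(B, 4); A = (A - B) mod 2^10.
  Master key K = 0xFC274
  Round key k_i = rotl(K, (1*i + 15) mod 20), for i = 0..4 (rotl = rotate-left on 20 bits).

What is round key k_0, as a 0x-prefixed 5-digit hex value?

K = 0xFC274
k_0 = rotl(K, (1*0+15) mod 20) = rotl(K, 15) = 0xA7E13

0xA7E13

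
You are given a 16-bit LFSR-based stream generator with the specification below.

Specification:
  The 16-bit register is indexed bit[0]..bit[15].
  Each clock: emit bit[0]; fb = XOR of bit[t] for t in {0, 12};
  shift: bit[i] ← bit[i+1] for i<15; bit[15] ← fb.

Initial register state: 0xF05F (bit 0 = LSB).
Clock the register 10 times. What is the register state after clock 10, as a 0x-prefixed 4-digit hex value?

0x543C

reg_0 = 0xF05F
clock 1: out=1, reg = 0x782F
clock 2: out=1, reg = 0x3C17
clock 3: out=1, reg = 0x1E0B
clock 4: out=1, reg = 0x0F05
clock 5: out=1, reg = 0x8782
clock 6: out=0, reg = 0x43C1
clock 7: out=1, reg = 0xA1E0
clock 8: out=0, reg = 0x50F0
clock 9: out=0, reg = 0xA878
clock 10: out=0, reg = 0x543C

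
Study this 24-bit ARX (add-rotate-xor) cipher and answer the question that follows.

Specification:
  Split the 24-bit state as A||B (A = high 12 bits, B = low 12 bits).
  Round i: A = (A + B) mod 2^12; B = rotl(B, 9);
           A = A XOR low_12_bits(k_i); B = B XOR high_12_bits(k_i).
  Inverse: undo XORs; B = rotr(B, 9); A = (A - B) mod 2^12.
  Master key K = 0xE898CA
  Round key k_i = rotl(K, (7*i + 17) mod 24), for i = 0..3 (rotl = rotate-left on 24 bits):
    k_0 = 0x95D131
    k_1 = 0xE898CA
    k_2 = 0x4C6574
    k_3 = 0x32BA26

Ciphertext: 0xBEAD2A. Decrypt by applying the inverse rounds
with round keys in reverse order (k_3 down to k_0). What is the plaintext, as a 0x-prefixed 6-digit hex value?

0x799A0F

s_0 = ciphertext = 0xBEAD2A
s_1 = InvRound(s_0, k_3) = 0x1BD00F
s_2 = InvRound(s_1, k_2) = 0xE7F64A
s_3 = InvRound(s_2, k_1) = 0x09961C
s_4 = InvRound(s_3, k_0) = 0x799A0F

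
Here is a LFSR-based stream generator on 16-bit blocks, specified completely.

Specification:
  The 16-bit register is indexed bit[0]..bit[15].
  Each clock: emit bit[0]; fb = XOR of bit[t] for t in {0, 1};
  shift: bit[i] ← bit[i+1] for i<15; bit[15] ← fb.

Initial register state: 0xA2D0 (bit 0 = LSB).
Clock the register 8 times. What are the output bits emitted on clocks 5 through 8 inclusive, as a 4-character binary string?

1011

reg_0 = 0xA2D0
clock 1: out=0, reg = 0x5168
clock 2: out=0, reg = 0x28B4
clock 3: out=0, reg = 0x145A
clock 4: out=0, reg = 0x8A2D
clock 5: out=1, reg = 0xC516
clock 6: out=0, reg = 0xE28B
clock 7: out=1, reg = 0x7145
clock 8: out=1, reg = 0xB8A2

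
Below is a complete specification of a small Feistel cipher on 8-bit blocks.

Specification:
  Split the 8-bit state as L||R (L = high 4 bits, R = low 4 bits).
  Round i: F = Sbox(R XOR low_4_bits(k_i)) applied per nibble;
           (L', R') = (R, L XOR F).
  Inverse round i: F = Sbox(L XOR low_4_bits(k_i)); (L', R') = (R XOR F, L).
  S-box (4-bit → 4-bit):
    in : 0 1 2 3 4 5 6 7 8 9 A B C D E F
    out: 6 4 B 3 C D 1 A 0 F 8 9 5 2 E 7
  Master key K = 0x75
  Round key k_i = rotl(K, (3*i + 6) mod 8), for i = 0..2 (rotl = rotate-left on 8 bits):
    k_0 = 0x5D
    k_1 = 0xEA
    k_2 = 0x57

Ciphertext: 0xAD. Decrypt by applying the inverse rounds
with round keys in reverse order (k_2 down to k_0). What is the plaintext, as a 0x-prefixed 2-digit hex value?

s_0 = ciphertext = 0xAD
s_1 = InvRound(s_0, k_2) = 0xFA
s_2 = InvRound(s_1, k_1) = 0x7F
s_3 = InvRound(s_2, k_0) = 0x77

0x77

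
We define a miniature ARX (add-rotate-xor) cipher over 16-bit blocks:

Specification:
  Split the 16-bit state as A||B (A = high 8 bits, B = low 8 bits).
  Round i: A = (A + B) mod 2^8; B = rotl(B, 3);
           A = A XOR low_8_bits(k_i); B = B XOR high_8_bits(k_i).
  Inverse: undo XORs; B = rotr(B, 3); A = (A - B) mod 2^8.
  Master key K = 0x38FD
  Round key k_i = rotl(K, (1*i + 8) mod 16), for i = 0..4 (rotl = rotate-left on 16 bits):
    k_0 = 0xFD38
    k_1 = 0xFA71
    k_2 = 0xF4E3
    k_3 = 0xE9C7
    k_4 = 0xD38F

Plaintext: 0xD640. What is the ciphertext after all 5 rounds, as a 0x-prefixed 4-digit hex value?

0x27AB

s_0 = plaintext = 0xD640
s_1 = Round(s_0, k_0) = 0x2EFF
s_2 = Round(s_1, k_1) = 0x5C05
s_3 = Round(s_2, k_2) = 0x82DC
s_4 = Round(s_3, k_3) = 0x990F
s_5 = Round(s_4, k_4) = 0x27AB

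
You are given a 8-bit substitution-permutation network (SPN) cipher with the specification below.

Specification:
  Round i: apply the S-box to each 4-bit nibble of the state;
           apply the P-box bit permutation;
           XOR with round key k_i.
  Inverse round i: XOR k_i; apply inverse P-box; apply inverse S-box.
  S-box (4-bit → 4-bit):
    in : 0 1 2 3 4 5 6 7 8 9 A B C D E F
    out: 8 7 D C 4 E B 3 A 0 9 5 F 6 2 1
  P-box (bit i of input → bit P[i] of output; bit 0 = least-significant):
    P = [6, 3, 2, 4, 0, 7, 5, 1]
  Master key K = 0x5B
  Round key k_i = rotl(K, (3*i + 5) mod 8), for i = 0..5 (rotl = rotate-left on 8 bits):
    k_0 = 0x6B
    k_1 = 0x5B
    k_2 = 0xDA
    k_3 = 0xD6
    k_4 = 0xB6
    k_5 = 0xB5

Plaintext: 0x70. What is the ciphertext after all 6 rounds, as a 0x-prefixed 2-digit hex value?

s_0 = plaintext = 0x70
s_1 = Round(s_0, k_0) = 0xFA
s_2 = Round(s_1, k_1) = 0x0A
s_3 = Round(s_2, k_2) = 0x88
s_4 = Round(s_3, k_3) = 0x4C
s_5 = Round(s_4, k_4) = 0xCA
s_6 = Round(s_5, k_5) = 0x46

0x46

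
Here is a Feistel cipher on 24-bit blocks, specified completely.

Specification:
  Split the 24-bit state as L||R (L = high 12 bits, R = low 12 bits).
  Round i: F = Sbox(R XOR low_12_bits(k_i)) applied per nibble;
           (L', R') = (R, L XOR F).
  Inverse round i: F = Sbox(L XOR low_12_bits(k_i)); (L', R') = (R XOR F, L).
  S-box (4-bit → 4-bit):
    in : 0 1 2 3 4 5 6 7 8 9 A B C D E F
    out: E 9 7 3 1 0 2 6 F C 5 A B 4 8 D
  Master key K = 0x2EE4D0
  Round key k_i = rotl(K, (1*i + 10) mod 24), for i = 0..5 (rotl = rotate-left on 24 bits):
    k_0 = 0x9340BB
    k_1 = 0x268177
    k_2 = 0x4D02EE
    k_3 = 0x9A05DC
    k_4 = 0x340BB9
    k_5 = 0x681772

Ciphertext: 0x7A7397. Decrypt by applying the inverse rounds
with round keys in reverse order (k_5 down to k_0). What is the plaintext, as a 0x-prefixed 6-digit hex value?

0xAF0760

s_0 = ciphertext = 0x7A7397
s_1 = InvRound(s_0, k_5) = 0xDD77A7
s_2 = InvRound(s_1, k_4) = 0x58FDD7
s_3 = InvRound(s_2, k_3) = 0x3D458F
s_4 = InvRound(s_3, k_2) = 0xCBA3D4
s_5 = InvRound(s_4, k_1) = 0x760CBA
s_6 = InvRound(s_5, k_0) = 0xAF0760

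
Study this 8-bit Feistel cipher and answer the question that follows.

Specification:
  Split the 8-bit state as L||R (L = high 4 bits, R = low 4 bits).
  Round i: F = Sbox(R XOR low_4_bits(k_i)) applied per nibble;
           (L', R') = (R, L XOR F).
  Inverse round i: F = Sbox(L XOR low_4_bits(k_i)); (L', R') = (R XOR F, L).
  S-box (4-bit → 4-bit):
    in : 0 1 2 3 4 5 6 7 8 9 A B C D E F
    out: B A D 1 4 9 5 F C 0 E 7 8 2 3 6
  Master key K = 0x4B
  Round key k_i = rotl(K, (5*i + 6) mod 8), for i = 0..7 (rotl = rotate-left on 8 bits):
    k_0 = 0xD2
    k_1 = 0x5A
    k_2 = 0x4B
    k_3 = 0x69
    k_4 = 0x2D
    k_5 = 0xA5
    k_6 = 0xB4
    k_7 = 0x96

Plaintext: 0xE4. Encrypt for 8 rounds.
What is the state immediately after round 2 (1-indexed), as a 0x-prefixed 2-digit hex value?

0xBE

s_0 = plaintext = 0xE4
s_1 = Round(s_0, k_0) = 0x4B
s_2 = Round(s_1, k_1) = 0xBE
s_3 = Round(s_2, k_2) = 0xE2
s_4 = Round(s_3, k_3) = 0x29
s_5 = Round(s_4, k_4) = 0x96
s_6 = Round(s_5, k_5) = 0x68
s_7 = Round(s_6, k_6) = 0x8E
s_8 = Round(s_7, k_7) = 0xE4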